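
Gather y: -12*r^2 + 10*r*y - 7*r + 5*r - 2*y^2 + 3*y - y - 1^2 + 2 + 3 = -12*r^2 - 2*r - 2*y^2 + y*(10*r + 2) + 4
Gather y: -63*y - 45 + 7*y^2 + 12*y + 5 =7*y^2 - 51*y - 40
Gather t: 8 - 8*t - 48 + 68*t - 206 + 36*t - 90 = 96*t - 336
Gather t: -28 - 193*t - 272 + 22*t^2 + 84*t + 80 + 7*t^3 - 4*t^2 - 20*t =7*t^3 + 18*t^2 - 129*t - 220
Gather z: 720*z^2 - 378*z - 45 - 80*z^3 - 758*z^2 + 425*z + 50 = -80*z^3 - 38*z^2 + 47*z + 5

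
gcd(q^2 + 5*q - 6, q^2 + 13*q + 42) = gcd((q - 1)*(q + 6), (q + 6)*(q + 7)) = q + 6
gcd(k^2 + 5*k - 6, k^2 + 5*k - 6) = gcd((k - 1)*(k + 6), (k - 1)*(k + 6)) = k^2 + 5*k - 6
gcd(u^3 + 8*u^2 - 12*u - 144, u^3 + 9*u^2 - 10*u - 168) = u^2 + 2*u - 24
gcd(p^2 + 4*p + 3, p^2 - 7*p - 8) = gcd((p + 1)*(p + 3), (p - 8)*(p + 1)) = p + 1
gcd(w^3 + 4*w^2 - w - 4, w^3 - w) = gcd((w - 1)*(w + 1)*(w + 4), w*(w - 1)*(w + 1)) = w^2 - 1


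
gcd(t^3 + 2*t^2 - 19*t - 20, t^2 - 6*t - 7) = t + 1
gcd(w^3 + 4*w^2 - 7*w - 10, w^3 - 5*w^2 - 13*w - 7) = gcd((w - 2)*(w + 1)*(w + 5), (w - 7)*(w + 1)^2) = w + 1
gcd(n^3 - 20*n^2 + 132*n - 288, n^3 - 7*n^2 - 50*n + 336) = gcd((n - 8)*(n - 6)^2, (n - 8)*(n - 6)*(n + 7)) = n^2 - 14*n + 48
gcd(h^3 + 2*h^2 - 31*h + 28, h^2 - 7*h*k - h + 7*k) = h - 1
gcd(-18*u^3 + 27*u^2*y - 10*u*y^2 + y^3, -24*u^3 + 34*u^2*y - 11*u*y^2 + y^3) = 6*u^2 - 7*u*y + y^2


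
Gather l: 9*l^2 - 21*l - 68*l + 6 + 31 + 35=9*l^2 - 89*l + 72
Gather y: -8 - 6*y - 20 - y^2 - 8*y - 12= -y^2 - 14*y - 40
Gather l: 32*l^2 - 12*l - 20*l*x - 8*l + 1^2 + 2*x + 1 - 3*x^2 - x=32*l^2 + l*(-20*x - 20) - 3*x^2 + x + 2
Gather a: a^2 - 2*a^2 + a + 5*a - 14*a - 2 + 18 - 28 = -a^2 - 8*a - 12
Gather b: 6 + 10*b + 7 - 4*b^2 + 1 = -4*b^2 + 10*b + 14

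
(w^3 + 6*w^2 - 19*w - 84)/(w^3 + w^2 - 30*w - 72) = (w^2 + 3*w - 28)/(w^2 - 2*w - 24)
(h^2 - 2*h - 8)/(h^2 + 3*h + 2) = (h - 4)/(h + 1)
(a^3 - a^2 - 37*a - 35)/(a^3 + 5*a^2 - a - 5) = (a - 7)/(a - 1)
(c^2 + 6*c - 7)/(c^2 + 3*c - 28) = (c - 1)/(c - 4)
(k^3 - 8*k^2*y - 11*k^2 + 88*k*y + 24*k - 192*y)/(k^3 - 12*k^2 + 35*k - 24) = (k - 8*y)/(k - 1)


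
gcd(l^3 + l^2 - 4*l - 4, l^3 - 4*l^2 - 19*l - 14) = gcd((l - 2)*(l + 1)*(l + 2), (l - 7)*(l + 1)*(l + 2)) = l^2 + 3*l + 2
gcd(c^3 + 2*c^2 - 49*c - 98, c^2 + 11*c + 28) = c + 7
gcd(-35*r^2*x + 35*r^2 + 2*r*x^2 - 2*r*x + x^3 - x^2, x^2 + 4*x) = 1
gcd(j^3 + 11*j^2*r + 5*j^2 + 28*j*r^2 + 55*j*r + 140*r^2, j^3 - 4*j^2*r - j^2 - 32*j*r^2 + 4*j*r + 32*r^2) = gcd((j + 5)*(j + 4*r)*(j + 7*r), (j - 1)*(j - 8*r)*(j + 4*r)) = j + 4*r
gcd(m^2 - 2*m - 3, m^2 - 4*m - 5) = m + 1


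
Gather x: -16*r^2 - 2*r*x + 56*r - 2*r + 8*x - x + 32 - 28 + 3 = -16*r^2 + 54*r + x*(7 - 2*r) + 7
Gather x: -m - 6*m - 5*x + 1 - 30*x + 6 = -7*m - 35*x + 7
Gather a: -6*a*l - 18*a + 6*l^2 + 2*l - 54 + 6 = a*(-6*l - 18) + 6*l^2 + 2*l - 48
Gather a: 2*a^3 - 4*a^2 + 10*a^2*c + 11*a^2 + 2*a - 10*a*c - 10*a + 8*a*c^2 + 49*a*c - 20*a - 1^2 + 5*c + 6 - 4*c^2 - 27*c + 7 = 2*a^3 + a^2*(10*c + 7) + a*(8*c^2 + 39*c - 28) - 4*c^2 - 22*c + 12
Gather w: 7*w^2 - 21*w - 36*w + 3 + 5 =7*w^2 - 57*w + 8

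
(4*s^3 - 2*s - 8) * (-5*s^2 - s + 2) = -20*s^5 - 4*s^4 + 18*s^3 + 42*s^2 + 4*s - 16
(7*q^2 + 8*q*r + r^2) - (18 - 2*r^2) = 7*q^2 + 8*q*r + 3*r^2 - 18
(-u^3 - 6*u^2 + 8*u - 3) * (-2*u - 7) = 2*u^4 + 19*u^3 + 26*u^2 - 50*u + 21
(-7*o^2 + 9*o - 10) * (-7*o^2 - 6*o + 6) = 49*o^4 - 21*o^3 - 26*o^2 + 114*o - 60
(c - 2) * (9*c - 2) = 9*c^2 - 20*c + 4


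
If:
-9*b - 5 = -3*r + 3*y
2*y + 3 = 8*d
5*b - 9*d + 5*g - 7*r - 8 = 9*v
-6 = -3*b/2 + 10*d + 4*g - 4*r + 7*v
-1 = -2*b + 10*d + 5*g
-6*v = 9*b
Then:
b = 1777/5229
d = -1150/5229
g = 655/1743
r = 3205/10458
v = -1777/3486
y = -24887/10458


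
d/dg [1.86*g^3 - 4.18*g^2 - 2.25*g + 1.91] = 5.58*g^2 - 8.36*g - 2.25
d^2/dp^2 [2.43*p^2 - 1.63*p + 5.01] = 4.86000000000000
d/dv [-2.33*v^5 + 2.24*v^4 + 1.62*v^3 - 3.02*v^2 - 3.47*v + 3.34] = -11.65*v^4 + 8.96*v^3 + 4.86*v^2 - 6.04*v - 3.47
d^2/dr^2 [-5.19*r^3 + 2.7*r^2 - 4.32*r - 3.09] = 5.4 - 31.14*r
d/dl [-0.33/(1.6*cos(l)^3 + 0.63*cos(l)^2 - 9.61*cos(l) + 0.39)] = (-1.584*cos(l)^2 - 0.4158*cos(l) + 3.1713)*sin(l)/(1.6*cos(l)^3 + 0.63*cos(l)^2 - 9.61*cos(l) + 0.39)^2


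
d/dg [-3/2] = 0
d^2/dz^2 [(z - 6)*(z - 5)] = 2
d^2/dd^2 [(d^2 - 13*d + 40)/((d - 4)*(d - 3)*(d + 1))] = 2*(d^6 - 39*d^5 + 459*d^4 - 2377*d^3 + 6072*d^2 - 7848*d + 4804)/(d^9 - 18*d^8 + 123*d^7 - 360*d^6 + 183*d^5 + 1206*d^4 - 1603*d^3 - 1692*d^2 + 2160*d + 1728)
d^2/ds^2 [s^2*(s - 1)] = 6*s - 2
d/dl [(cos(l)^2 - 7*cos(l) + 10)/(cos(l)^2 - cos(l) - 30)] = 2*(-3*cos(l)^2 + 40*cos(l) - 110)*sin(l)/((cos(l) - 6)^2*(cos(l) + 5)^2)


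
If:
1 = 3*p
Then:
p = 1/3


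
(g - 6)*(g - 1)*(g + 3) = g^3 - 4*g^2 - 15*g + 18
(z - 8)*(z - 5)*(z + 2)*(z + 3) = z^4 - 8*z^3 - 19*z^2 + 122*z + 240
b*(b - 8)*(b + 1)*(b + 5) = b^4 - 2*b^3 - 43*b^2 - 40*b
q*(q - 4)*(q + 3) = q^3 - q^2 - 12*q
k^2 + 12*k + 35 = (k + 5)*(k + 7)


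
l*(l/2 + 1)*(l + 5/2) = l^3/2 + 9*l^2/4 + 5*l/2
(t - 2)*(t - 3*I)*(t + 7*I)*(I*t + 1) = I*t^4 - 3*t^3 - 2*I*t^3 + 6*t^2 + 25*I*t^2 + 21*t - 50*I*t - 42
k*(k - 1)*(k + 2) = k^3 + k^2 - 2*k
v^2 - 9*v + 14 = (v - 7)*(v - 2)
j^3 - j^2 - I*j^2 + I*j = j*(j - 1)*(j - I)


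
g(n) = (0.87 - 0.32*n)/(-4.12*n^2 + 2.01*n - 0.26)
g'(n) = (0.87 - 0.32*n)*(8.24*n - 2.01)/(-4.12*n^2 + 2.01*n - 0.26)^2 - 0.32/(-4.12*n^2 + 2.01*n - 0.26)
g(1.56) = -0.05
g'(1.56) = 0.12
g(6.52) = 0.01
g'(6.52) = -0.00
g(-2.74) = -0.05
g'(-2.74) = -0.02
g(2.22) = -0.01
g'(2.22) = 0.03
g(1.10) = -0.17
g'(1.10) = 0.50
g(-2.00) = -0.07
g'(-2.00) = -0.05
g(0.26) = -49.45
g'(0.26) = 431.55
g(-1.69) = -0.09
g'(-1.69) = -0.07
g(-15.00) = -0.01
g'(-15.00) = -0.00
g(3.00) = 0.00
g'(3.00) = 0.01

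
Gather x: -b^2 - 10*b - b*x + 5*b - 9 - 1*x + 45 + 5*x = -b^2 - 5*b + x*(4 - b) + 36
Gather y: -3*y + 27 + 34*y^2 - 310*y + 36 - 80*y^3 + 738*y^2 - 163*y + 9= -80*y^3 + 772*y^2 - 476*y + 72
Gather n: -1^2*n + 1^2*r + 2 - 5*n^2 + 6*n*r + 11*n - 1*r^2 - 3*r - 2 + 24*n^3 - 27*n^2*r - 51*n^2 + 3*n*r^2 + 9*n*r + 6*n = 24*n^3 + n^2*(-27*r - 56) + n*(3*r^2 + 15*r + 16) - r^2 - 2*r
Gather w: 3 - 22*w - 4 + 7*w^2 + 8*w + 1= 7*w^2 - 14*w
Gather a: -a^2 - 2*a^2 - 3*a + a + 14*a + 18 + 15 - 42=-3*a^2 + 12*a - 9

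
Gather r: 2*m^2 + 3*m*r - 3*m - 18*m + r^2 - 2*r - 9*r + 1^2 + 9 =2*m^2 - 21*m + r^2 + r*(3*m - 11) + 10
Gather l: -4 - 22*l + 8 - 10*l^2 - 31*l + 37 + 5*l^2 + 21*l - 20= -5*l^2 - 32*l + 21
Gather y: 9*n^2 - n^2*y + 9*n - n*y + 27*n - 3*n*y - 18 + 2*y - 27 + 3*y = 9*n^2 + 36*n + y*(-n^2 - 4*n + 5) - 45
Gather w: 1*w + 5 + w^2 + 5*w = w^2 + 6*w + 5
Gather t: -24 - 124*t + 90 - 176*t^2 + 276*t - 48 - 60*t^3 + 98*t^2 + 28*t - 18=-60*t^3 - 78*t^2 + 180*t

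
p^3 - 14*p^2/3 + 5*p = p*(p - 3)*(p - 5/3)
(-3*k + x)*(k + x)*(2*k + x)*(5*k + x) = -30*k^4 - 41*k^3*x - 7*k^2*x^2 + 5*k*x^3 + x^4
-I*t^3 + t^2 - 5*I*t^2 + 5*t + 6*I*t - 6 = (t - 1)*(t + 6)*(-I*t + 1)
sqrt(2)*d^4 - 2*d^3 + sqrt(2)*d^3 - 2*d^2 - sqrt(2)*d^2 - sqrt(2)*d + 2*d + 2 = (d - 1)*(d + 1)*(d - sqrt(2))*(sqrt(2)*d + sqrt(2))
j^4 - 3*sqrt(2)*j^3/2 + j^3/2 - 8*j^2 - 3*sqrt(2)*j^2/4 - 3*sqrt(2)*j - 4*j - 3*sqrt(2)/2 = (j + 1/2)*(j - 3*sqrt(2))*(j + sqrt(2)/2)*(j + sqrt(2))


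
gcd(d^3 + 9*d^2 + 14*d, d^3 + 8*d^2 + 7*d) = d^2 + 7*d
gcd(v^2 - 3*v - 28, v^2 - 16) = v + 4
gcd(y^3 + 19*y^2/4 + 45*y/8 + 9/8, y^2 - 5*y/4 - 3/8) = y + 1/4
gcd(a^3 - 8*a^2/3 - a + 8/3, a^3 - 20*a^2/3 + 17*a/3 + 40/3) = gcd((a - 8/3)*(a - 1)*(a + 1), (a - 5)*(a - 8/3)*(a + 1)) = a^2 - 5*a/3 - 8/3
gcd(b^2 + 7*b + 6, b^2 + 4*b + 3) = b + 1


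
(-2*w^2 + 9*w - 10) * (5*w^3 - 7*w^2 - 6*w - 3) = -10*w^5 + 59*w^4 - 101*w^3 + 22*w^2 + 33*w + 30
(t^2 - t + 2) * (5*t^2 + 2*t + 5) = 5*t^4 - 3*t^3 + 13*t^2 - t + 10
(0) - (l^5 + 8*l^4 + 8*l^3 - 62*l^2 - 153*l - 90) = -l^5 - 8*l^4 - 8*l^3 + 62*l^2 + 153*l + 90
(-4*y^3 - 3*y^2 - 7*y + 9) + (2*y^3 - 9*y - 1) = -2*y^3 - 3*y^2 - 16*y + 8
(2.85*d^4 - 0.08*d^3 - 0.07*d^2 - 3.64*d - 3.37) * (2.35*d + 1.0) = 6.6975*d^5 + 2.662*d^4 - 0.2445*d^3 - 8.624*d^2 - 11.5595*d - 3.37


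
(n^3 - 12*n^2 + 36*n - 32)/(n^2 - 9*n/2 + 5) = 2*(n^2 - 10*n + 16)/(2*n - 5)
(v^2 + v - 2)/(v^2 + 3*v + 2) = (v - 1)/(v + 1)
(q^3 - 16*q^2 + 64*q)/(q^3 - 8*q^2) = (q - 8)/q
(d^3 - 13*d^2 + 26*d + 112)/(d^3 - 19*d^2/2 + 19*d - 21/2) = 2*(d^2 - 6*d - 16)/(2*d^2 - 5*d + 3)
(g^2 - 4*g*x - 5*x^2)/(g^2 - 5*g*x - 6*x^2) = (-g + 5*x)/(-g + 6*x)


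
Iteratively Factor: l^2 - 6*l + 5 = (l - 5)*(l - 1)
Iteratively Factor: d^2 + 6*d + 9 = (d + 3)*(d + 3)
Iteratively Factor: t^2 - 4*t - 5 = (t + 1)*(t - 5)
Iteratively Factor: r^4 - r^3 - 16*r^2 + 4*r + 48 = (r - 4)*(r^3 + 3*r^2 - 4*r - 12) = (r - 4)*(r + 3)*(r^2 - 4) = (r - 4)*(r + 2)*(r + 3)*(r - 2)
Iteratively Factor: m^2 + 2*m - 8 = (m + 4)*(m - 2)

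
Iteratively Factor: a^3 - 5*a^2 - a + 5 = (a - 5)*(a^2 - 1) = (a - 5)*(a + 1)*(a - 1)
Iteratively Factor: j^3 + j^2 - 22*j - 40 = (j - 5)*(j^2 + 6*j + 8) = (j - 5)*(j + 4)*(j + 2)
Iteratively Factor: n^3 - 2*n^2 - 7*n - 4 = (n - 4)*(n^2 + 2*n + 1) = (n - 4)*(n + 1)*(n + 1)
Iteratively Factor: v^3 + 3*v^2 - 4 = (v + 2)*(v^2 + v - 2) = (v + 2)^2*(v - 1)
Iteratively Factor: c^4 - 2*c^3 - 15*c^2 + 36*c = (c + 4)*(c^3 - 6*c^2 + 9*c) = (c - 3)*(c + 4)*(c^2 - 3*c) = (c - 3)^2*(c + 4)*(c)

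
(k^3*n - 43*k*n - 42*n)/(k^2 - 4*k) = n*(k^3 - 43*k - 42)/(k*(k - 4))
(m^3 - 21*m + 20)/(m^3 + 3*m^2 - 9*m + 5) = (m - 4)/(m - 1)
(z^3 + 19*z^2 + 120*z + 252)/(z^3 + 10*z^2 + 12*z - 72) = (z + 7)/(z - 2)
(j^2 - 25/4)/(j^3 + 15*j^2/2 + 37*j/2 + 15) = (j - 5/2)/(j^2 + 5*j + 6)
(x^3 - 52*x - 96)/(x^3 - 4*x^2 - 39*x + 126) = (x^2 - 6*x - 16)/(x^2 - 10*x + 21)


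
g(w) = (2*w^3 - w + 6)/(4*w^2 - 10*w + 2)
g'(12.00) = 0.47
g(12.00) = 7.53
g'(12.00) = 0.47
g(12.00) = 7.53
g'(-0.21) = 3.78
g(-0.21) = 1.45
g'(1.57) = -5.70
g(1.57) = -3.17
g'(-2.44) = 0.45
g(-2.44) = -0.41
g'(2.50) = -68.62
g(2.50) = 17.38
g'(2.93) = -7.30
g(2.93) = 7.58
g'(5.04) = 0.09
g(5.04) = 4.83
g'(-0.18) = 4.36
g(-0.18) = 1.57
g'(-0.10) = 6.82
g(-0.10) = 2.01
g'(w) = (10 - 8*w)*(2*w^3 - w + 6)/(4*w^2 - 10*w + 2)^2 + (6*w^2 - 1)/(4*w^2 - 10*w + 2)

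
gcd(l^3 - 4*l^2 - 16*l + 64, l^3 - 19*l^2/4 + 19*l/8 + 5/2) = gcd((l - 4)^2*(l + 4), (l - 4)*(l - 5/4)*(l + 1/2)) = l - 4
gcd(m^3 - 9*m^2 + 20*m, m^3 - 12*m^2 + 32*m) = m^2 - 4*m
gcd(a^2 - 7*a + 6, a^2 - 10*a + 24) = a - 6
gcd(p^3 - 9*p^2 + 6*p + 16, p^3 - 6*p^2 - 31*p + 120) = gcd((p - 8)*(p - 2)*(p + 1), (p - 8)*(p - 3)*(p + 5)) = p - 8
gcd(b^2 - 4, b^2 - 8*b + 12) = b - 2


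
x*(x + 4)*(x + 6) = x^3 + 10*x^2 + 24*x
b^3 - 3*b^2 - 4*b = b*(b - 4)*(b + 1)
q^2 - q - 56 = (q - 8)*(q + 7)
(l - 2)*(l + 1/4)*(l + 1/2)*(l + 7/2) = l^4 + 9*l^3/4 - 23*l^2/4 - 81*l/16 - 7/8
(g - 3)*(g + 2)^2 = g^3 + g^2 - 8*g - 12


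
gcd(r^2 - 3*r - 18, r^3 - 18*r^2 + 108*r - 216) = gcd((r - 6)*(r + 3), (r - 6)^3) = r - 6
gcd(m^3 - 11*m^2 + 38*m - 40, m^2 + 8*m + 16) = 1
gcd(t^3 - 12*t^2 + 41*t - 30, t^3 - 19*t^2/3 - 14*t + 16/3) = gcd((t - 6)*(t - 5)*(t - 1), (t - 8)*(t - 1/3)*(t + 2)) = 1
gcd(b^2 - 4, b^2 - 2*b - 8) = b + 2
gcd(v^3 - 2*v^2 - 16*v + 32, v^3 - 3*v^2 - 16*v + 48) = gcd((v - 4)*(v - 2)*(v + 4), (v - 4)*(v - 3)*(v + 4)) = v^2 - 16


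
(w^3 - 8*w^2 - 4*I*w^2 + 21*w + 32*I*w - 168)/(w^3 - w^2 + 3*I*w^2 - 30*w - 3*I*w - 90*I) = (w^2 - w*(8 + 7*I) + 56*I)/(w^2 - w - 30)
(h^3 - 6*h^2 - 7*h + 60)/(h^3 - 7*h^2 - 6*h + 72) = (h - 5)/(h - 6)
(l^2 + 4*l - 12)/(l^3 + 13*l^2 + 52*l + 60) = (l - 2)/(l^2 + 7*l + 10)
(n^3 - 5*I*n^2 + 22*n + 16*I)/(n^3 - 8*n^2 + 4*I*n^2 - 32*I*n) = (n^3 - 5*I*n^2 + 22*n + 16*I)/(n*(n^2 + 4*n*(-2 + I) - 32*I))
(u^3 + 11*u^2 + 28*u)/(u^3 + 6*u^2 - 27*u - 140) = u/(u - 5)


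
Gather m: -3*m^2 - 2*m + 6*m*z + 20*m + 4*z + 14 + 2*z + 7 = -3*m^2 + m*(6*z + 18) + 6*z + 21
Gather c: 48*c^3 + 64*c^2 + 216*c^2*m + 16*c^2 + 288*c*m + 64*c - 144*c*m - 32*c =48*c^3 + c^2*(216*m + 80) + c*(144*m + 32)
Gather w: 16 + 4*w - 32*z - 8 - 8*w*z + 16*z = w*(4 - 8*z) - 16*z + 8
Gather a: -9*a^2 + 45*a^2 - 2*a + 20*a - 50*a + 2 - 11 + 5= 36*a^2 - 32*a - 4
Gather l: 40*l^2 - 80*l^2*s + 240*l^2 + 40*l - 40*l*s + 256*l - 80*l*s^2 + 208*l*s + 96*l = l^2*(280 - 80*s) + l*(-80*s^2 + 168*s + 392)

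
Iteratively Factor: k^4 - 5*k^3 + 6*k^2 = (k)*(k^3 - 5*k^2 + 6*k) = k*(k - 3)*(k^2 - 2*k) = k*(k - 3)*(k - 2)*(k)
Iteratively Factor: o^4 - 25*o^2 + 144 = (o + 3)*(o^3 - 3*o^2 - 16*o + 48) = (o - 4)*(o + 3)*(o^2 + o - 12) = (o - 4)*(o + 3)*(o + 4)*(o - 3)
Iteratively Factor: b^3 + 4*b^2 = (b + 4)*(b^2) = b*(b + 4)*(b)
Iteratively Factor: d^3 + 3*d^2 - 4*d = (d)*(d^2 + 3*d - 4) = d*(d - 1)*(d + 4)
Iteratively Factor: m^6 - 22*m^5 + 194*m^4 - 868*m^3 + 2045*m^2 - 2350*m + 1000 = (m - 5)*(m^5 - 17*m^4 + 109*m^3 - 323*m^2 + 430*m - 200) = (m - 5)^2*(m^4 - 12*m^3 + 49*m^2 - 78*m + 40) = (m - 5)^2*(m - 4)*(m^3 - 8*m^2 + 17*m - 10) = (m - 5)^2*(m - 4)*(m - 2)*(m^2 - 6*m + 5) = (m - 5)^3*(m - 4)*(m - 2)*(m - 1)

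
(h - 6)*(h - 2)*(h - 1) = h^3 - 9*h^2 + 20*h - 12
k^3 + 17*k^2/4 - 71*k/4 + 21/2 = (k - 2)*(k - 3/4)*(k + 7)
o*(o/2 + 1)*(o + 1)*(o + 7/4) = o^4/2 + 19*o^3/8 + 29*o^2/8 + 7*o/4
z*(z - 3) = z^2 - 3*z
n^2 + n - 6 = (n - 2)*(n + 3)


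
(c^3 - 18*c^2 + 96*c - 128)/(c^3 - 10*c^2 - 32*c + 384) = (c - 2)/(c + 6)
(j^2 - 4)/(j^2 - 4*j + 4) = (j + 2)/(j - 2)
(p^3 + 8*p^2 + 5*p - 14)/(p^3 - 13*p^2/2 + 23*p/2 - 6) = 2*(p^2 + 9*p + 14)/(2*p^2 - 11*p + 12)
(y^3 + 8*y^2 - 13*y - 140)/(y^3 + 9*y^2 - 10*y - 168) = (y + 5)/(y + 6)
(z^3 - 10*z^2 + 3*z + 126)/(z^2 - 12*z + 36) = (z^2 - 4*z - 21)/(z - 6)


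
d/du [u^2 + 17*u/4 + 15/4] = 2*u + 17/4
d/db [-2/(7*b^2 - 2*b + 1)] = 4*(7*b - 1)/(7*b^2 - 2*b + 1)^2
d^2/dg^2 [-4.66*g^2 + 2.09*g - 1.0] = -9.32000000000000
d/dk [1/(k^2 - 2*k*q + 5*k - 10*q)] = (-2*k + 2*q - 5)/(k^2 - 2*k*q + 5*k - 10*q)^2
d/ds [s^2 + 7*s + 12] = 2*s + 7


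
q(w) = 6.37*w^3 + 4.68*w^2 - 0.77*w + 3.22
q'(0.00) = -0.77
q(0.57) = 5.48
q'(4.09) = 357.19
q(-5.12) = -725.12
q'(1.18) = 36.88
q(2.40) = 116.39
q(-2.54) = -69.02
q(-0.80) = 3.57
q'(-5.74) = 575.13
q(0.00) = 3.22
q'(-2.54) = 98.75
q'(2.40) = 131.77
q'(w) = 19.11*w^2 + 9.36*w - 0.77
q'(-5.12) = 452.26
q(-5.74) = -1042.85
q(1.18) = 19.29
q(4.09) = 514.18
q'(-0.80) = 3.97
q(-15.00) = -20430.98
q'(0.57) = 10.77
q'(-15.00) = 4158.58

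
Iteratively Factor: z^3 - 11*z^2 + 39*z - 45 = (z - 3)*(z^2 - 8*z + 15) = (z - 5)*(z - 3)*(z - 3)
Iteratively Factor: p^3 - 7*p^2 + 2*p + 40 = (p - 5)*(p^2 - 2*p - 8) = (p - 5)*(p - 4)*(p + 2)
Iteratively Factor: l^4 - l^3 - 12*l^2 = (l)*(l^3 - l^2 - 12*l) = l^2*(l^2 - l - 12) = l^2*(l - 4)*(l + 3)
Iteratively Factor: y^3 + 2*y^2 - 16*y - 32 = (y + 4)*(y^2 - 2*y - 8) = (y + 2)*(y + 4)*(y - 4)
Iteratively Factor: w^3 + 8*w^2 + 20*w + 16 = (w + 4)*(w^2 + 4*w + 4) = (w + 2)*(w + 4)*(w + 2)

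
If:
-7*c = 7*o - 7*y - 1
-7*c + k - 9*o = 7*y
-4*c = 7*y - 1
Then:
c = 1/4 - 7*y/4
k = 39*y/2 + 11/14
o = 11*y/4 - 3/28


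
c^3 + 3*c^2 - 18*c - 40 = (c - 4)*(c + 2)*(c + 5)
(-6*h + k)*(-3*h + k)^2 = -54*h^3 + 45*h^2*k - 12*h*k^2 + k^3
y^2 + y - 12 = (y - 3)*(y + 4)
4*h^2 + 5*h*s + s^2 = (h + s)*(4*h + s)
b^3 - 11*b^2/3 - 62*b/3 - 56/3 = (b - 7)*(b + 4/3)*(b + 2)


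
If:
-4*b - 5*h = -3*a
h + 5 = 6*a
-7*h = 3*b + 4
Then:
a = 49/87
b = 71/29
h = -47/29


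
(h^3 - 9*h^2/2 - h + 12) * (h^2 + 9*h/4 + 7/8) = h^5 - 9*h^4/4 - 41*h^3/4 + 93*h^2/16 + 209*h/8 + 21/2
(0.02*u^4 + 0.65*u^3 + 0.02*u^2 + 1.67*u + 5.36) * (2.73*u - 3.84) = 0.0546*u^5 + 1.6977*u^4 - 2.4414*u^3 + 4.4823*u^2 + 8.22*u - 20.5824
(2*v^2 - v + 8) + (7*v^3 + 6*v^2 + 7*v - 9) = 7*v^3 + 8*v^2 + 6*v - 1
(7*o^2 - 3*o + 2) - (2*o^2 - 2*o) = 5*o^2 - o + 2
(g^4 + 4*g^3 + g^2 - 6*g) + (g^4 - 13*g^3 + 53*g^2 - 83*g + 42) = 2*g^4 - 9*g^3 + 54*g^2 - 89*g + 42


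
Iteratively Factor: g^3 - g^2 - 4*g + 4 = (g - 2)*(g^2 + g - 2) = (g - 2)*(g - 1)*(g + 2)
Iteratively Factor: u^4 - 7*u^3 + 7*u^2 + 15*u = (u + 1)*(u^3 - 8*u^2 + 15*u) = u*(u + 1)*(u^2 - 8*u + 15) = u*(u - 5)*(u + 1)*(u - 3)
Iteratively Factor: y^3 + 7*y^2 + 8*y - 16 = (y - 1)*(y^2 + 8*y + 16) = (y - 1)*(y + 4)*(y + 4)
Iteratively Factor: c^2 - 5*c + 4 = (c - 1)*(c - 4)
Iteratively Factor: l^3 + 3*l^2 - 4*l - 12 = (l + 3)*(l^2 - 4) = (l - 2)*(l + 3)*(l + 2)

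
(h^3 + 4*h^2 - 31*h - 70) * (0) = 0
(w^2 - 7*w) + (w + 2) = w^2 - 6*w + 2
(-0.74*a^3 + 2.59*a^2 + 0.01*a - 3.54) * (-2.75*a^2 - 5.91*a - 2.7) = 2.035*a^5 - 2.7491*a^4 - 13.3364*a^3 + 2.6829*a^2 + 20.8944*a + 9.558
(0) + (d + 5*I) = d + 5*I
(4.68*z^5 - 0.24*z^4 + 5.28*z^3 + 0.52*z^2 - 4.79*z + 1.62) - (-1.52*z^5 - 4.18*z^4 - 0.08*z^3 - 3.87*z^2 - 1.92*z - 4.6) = 6.2*z^5 + 3.94*z^4 + 5.36*z^3 + 4.39*z^2 - 2.87*z + 6.22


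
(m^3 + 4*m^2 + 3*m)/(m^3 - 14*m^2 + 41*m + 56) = m*(m + 3)/(m^2 - 15*m + 56)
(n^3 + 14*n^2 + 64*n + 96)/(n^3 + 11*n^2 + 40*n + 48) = (n + 6)/(n + 3)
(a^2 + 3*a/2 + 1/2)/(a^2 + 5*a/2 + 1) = (a + 1)/(a + 2)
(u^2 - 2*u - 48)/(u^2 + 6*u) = (u - 8)/u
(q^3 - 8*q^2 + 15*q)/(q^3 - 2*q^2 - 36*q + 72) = q*(q^2 - 8*q + 15)/(q^3 - 2*q^2 - 36*q + 72)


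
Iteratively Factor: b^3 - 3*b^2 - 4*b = (b + 1)*(b^2 - 4*b) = (b - 4)*(b + 1)*(b)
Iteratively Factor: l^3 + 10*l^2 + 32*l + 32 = (l + 2)*(l^2 + 8*l + 16) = (l + 2)*(l + 4)*(l + 4)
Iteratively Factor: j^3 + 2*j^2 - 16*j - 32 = (j + 4)*(j^2 - 2*j - 8) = (j - 4)*(j + 4)*(j + 2)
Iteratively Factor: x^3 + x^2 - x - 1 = (x - 1)*(x^2 + 2*x + 1) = (x - 1)*(x + 1)*(x + 1)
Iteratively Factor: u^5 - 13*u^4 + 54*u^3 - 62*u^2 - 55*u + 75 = (u + 1)*(u^4 - 14*u^3 + 68*u^2 - 130*u + 75) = (u - 5)*(u + 1)*(u^3 - 9*u^2 + 23*u - 15) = (u - 5)*(u - 3)*(u + 1)*(u^2 - 6*u + 5) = (u - 5)*(u - 3)*(u - 1)*(u + 1)*(u - 5)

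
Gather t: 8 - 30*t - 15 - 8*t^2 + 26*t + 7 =-8*t^2 - 4*t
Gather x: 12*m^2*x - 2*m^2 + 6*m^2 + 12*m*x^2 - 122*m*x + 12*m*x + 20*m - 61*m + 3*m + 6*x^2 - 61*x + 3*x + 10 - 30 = 4*m^2 - 38*m + x^2*(12*m + 6) + x*(12*m^2 - 110*m - 58) - 20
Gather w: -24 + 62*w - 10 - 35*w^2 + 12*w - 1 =-35*w^2 + 74*w - 35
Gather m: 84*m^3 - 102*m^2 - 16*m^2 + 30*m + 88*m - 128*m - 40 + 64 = 84*m^3 - 118*m^2 - 10*m + 24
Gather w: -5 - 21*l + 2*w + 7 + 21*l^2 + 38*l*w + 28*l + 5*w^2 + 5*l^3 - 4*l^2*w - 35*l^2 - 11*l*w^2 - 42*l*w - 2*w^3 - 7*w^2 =5*l^3 - 14*l^2 + 7*l - 2*w^3 + w^2*(-11*l - 2) + w*(-4*l^2 - 4*l + 2) + 2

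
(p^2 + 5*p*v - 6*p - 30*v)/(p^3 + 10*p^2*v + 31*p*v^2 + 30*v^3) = (p - 6)/(p^2 + 5*p*v + 6*v^2)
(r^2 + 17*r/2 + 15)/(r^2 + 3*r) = (r^2 + 17*r/2 + 15)/(r*(r + 3))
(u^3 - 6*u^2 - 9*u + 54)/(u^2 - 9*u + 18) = u + 3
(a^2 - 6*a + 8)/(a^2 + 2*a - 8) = (a - 4)/(a + 4)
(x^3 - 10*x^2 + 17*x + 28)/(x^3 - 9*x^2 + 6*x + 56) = (x + 1)/(x + 2)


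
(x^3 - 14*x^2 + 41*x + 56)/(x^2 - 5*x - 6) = (x^2 - 15*x + 56)/(x - 6)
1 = 1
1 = 1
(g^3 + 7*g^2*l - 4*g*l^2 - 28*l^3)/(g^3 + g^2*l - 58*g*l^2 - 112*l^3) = (g - 2*l)/(g - 8*l)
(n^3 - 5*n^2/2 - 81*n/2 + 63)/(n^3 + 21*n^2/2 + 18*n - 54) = (n - 7)/(n + 6)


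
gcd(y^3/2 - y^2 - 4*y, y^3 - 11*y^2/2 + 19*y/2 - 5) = 1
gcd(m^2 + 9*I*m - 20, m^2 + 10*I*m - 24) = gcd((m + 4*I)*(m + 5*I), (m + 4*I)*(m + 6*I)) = m + 4*I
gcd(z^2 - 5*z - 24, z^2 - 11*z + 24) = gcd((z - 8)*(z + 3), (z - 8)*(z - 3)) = z - 8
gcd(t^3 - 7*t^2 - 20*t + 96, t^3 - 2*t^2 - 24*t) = t + 4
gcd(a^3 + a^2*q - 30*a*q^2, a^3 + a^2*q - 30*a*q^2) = -a^3 - a^2*q + 30*a*q^2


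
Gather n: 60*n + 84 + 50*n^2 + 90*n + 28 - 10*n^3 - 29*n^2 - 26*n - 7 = -10*n^3 + 21*n^2 + 124*n + 105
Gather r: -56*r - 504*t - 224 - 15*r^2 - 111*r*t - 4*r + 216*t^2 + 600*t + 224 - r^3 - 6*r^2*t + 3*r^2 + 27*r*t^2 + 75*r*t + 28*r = -r^3 + r^2*(-6*t - 12) + r*(27*t^2 - 36*t - 32) + 216*t^2 + 96*t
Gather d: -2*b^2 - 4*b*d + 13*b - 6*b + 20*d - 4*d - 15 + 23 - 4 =-2*b^2 + 7*b + d*(16 - 4*b) + 4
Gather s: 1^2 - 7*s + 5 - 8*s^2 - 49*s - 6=-8*s^2 - 56*s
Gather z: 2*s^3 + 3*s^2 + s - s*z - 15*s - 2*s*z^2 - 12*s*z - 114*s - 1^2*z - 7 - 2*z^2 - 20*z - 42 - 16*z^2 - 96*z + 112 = 2*s^3 + 3*s^2 - 128*s + z^2*(-2*s - 18) + z*(-13*s - 117) + 63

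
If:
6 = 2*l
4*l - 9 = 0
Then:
No Solution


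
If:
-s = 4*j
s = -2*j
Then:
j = 0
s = 0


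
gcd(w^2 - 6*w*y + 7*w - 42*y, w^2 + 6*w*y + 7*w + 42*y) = w + 7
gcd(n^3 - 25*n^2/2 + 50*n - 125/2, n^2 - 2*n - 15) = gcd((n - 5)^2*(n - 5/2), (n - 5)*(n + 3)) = n - 5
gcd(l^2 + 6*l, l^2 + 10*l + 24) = l + 6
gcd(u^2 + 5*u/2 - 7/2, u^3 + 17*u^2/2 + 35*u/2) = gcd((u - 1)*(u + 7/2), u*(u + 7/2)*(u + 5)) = u + 7/2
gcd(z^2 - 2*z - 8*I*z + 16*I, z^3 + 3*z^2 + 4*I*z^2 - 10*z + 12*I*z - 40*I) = z - 2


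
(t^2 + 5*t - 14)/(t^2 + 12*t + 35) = (t - 2)/(t + 5)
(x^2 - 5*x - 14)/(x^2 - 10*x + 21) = (x + 2)/(x - 3)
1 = 1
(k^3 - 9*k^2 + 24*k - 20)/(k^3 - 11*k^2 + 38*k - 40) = (k - 2)/(k - 4)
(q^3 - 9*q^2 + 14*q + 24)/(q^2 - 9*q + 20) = (q^2 - 5*q - 6)/(q - 5)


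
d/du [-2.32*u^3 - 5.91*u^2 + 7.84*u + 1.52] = -6.96*u^2 - 11.82*u + 7.84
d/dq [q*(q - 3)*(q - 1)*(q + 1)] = 4*q^3 - 9*q^2 - 2*q + 3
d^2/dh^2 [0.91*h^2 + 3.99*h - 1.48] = 1.82000000000000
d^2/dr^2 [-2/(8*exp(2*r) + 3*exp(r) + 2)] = 2*(-2*(16*exp(r) + 3)^2*exp(r) + (32*exp(r) + 3)*(8*exp(2*r) + 3*exp(r) + 2))*exp(r)/(8*exp(2*r) + 3*exp(r) + 2)^3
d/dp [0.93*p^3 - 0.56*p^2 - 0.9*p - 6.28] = 2.79*p^2 - 1.12*p - 0.9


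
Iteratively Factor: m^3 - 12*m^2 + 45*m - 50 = (m - 2)*(m^2 - 10*m + 25) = (m - 5)*(m - 2)*(m - 5)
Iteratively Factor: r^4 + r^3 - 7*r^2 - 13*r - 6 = (r + 1)*(r^3 - 7*r - 6) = (r - 3)*(r + 1)*(r^2 + 3*r + 2) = (r - 3)*(r + 1)*(r + 2)*(r + 1)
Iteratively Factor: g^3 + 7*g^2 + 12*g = (g + 3)*(g^2 + 4*g) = g*(g + 3)*(g + 4)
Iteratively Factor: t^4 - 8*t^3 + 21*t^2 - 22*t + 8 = (t - 1)*(t^3 - 7*t^2 + 14*t - 8) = (t - 2)*(t - 1)*(t^2 - 5*t + 4) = (t - 4)*(t - 2)*(t - 1)*(t - 1)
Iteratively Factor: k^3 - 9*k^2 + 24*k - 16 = (k - 4)*(k^2 - 5*k + 4) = (k - 4)*(k - 1)*(k - 4)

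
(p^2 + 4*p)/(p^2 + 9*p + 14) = p*(p + 4)/(p^2 + 9*p + 14)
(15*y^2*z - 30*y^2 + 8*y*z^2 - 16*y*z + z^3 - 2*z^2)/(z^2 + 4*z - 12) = (15*y^2 + 8*y*z + z^2)/(z + 6)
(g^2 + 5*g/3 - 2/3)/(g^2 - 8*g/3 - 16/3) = (-3*g^2 - 5*g + 2)/(-3*g^2 + 8*g + 16)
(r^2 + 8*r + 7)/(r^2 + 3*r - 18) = (r^2 + 8*r + 7)/(r^2 + 3*r - 18)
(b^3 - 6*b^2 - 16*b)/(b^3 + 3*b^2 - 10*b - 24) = b*(b - 8)/(b^2 + b - 12)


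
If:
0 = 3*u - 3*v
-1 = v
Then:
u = -1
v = -1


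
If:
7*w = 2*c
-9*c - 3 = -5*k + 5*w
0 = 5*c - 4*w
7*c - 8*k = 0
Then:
No Solution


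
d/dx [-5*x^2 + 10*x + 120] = 10 - 10*x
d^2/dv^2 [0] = 0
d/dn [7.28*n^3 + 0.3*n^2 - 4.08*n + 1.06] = 21.84*n^2 + 0.6*n - 4.08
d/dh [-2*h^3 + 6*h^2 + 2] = 6*h*(2 - h)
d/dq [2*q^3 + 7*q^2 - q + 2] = 6*q^2 + 14*q - 1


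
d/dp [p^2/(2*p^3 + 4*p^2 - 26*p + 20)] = p*(-p^3 - 13*p + 20)/(2*(p^6 + 4*p^5 - 22*p^4 - 32*p^3 + 209*p^2 - 260*p + 100))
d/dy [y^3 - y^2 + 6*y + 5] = 3*y^2 - 2*y + 6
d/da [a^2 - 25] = 2*a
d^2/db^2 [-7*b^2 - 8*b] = -14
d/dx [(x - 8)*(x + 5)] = 2*x - 3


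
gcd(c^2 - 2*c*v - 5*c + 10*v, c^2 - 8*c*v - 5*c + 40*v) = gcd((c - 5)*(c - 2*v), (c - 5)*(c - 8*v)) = c - 5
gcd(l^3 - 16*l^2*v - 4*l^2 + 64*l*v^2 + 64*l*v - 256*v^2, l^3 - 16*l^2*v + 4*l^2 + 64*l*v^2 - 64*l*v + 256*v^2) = l^2 - 16*l*v + 64*v^2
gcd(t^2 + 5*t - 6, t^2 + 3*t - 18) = t + 6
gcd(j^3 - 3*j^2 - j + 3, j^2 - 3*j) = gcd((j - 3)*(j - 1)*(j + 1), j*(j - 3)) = j - 3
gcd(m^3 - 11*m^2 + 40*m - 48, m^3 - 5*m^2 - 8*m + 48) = m^2 - 8*m + 16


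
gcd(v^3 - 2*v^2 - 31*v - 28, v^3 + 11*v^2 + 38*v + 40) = v + 4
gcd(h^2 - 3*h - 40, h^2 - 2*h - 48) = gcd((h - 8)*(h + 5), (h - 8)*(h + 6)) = h - 8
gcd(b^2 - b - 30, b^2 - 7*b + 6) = b - 6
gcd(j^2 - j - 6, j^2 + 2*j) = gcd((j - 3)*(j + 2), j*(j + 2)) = j + 2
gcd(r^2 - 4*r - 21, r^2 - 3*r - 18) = r + 3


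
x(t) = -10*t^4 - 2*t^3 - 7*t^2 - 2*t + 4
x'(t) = -40*t^3 - 6*t^2 - 14*t - 2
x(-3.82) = -2108.40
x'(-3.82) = 2193.64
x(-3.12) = -944.74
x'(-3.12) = 1198.13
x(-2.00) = -164.00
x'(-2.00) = 322.00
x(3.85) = -2418.66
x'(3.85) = -2427.50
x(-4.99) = -6111.97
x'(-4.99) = 4888.52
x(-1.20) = -20.96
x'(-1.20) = 75.28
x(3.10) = -1052.57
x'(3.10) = -1294.70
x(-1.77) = -101.45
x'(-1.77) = 225.79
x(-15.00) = -501041.00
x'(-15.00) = 133858.00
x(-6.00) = -12764.00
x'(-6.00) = 8506.00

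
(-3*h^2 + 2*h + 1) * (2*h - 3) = -6*h^3 + 13*h^2 - 4*h - 3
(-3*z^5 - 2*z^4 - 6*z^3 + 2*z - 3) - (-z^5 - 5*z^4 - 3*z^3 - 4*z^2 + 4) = -2*z^5 + 3*z^4 - 3*z^3 + 4*z^2 + 2*z - 7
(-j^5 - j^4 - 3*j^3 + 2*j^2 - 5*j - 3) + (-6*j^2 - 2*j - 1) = -j^5 - j^4 - 3*j^3 - 4*j^2 - 7*j - 4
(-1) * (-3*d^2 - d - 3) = 3*d^2 + d + 3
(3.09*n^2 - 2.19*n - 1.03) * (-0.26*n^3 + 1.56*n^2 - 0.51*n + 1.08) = -0.8034*n^5 + 5.3898*n^4 - 4.7245*n^3 + 2.8473*n^2 - 1.8399*n - 1.1124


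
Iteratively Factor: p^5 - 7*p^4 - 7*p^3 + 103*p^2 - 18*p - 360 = (p - 4)*(p^4 - 3*p^3 - 19*p^2 + 27*p + 90) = (p - 4)*(p + 2)*(p^3 - 5*p^2 - 9*p + 45) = (p - 5)*(p - 4)*(p + 2)*(p^2 - 9) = (p - 5)*(p - 4)*(p + 2)*(p + 3)*(p - 3)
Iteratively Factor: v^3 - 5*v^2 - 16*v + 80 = (v - 4)*(v^2 - v - 20) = (v - 4)*(v + 4)*(v - 5)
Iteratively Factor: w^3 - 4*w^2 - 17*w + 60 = (w + 4)*(w^2 - 8*w + 15) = (w - 3)*(w + 4)*(w - 5)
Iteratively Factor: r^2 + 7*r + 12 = (r + 4)*(r + 3)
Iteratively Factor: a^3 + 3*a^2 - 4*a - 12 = (a - 2)*(a^2 + 5*a + 6) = (a - 2)*(a + 2)*(a + 3)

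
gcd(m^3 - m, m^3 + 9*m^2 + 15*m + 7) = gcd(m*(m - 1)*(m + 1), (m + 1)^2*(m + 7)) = m + 1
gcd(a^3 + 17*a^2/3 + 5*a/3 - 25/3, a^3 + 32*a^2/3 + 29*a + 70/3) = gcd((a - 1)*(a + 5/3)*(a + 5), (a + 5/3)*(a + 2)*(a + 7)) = a + 5/3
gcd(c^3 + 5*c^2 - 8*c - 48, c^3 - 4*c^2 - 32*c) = c + 4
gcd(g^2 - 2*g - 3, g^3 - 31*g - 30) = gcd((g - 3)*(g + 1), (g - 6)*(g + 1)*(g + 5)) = g + 1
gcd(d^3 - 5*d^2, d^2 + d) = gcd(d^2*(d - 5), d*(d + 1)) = d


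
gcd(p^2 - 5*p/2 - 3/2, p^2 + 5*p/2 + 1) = p + 1/2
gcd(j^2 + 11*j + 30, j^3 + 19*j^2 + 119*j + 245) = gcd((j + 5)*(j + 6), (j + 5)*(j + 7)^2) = j + 5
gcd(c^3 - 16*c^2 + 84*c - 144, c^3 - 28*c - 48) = c - 6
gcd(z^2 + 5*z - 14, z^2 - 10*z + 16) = z - 2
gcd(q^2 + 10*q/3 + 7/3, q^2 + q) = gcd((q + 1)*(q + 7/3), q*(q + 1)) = q + 1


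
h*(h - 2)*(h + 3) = h^3 + h^2 - 6*h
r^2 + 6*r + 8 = (r + 2)*(r + 4)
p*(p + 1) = p^2 + p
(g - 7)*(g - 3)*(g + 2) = g^3 - 8*g^2 + g + 42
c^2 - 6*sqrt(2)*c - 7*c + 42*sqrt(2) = (c - 7)*(c - 6*sqrt(2))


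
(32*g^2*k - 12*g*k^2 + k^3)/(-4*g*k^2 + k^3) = (-8*g + k)/k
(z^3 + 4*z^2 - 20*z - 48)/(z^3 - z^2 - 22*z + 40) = (z^2 + 8*z + 12)/(z^2 + 3*z - 10)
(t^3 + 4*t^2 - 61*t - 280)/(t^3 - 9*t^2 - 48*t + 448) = (t + 5)/(t - 8)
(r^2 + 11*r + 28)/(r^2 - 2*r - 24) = (r + 7)/(r - 6)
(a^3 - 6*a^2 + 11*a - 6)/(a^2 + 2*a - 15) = (a^2 - 3*a + 2)/(a + 5)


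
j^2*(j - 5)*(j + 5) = j^4 - 25*j^2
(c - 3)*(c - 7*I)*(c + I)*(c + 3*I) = c^4 - 3*c^3 - 3*I*c^3 + 25*c^2 + 9*I*c^2 - 75*c + 21*I*c - 63*I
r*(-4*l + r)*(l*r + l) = -4*l^2*r^2 - 4*l^2*r + l*r^3 + l*r^2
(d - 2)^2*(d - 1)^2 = d^4 - 6*d^3 + 13*d^2 - 12*d + 4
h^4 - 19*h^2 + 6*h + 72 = (h - 3)^2*(h + 2)*(h + 4)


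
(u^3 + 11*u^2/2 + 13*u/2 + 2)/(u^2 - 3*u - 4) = (u^2 + 9*u/2 + 2)/(u - 4)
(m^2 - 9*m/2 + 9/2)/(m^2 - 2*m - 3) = (m - 3/2)/(m + 1)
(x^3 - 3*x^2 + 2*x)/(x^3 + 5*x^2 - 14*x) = (x - 1)/(x + 7)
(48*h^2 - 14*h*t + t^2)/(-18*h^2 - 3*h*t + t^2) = (-8*h + t)/(3*h + t)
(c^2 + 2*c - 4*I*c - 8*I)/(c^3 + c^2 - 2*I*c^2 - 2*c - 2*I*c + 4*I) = (c - 4*I)/(c^2 - c*(1 + 2*I) + 2*I)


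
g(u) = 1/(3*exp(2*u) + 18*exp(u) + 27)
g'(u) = (-6*exp(2*u) - 18*exp(u))/(3*exp(2*u) + 18*exp(u) + 27)^2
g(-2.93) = 0.04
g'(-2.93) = -0.00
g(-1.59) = 0.03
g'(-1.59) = -0.00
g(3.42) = 0.00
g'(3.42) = -0.00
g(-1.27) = 0.03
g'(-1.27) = -0.01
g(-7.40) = 0.04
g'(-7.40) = -0.00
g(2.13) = 0.00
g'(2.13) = -0.00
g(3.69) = 0.00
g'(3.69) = -0.00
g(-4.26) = 0.04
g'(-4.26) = -0.00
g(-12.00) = 0.04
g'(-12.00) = 0.00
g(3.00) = 0.00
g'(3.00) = 0.00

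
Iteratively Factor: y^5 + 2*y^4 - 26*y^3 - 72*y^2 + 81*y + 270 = (y + 3)*(y^4 - y^3 - 23*y^2 - 3*y + 90) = (y + 3)^2*(y^3 - 4*y^2 - 11*y + 30) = (y - 2)*(y + 3)^2*(y^2 - 2*y - 15) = (y - 5)*(y - 2)*(y + 3)^2*(y + 3)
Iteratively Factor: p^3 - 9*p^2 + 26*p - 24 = (p - 4)*(p^2 - 5*p + 6) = (p - 4)*(p - 3)*(p - 2)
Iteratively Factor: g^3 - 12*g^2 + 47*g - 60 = (g - 3)*(g^2 - 9*g + 20) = (g - 5)*(g - 3)*(g - 4)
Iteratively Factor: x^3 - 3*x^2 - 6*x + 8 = (x + 2)*(x^2 - 5*x + 4) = (x - 4)*(x + 2)*(x - 1)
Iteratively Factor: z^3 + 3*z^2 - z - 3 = (z + 3)*(z^2 - 1) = (z + 1)*(z + 3)*(z - 1)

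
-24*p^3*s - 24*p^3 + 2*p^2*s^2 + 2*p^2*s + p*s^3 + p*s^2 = (-4*p + s)*(6*p + s)*(p*s + p)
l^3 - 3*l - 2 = (l - 2)*(l + 1)^2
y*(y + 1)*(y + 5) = y^3 + 6*y^2 + 5*y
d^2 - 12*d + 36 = (d - 6)^2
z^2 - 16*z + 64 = (z - 8)^2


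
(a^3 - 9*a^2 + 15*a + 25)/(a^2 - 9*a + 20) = (a^2 - 4*a - 5)/(a - 4)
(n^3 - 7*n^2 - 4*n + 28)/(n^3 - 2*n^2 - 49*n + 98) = (n + 2)/(n + 7)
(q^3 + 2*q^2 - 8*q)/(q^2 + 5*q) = (q^2 + 2*q - 8)/(q + 5)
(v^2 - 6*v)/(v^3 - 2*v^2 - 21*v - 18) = v/(v^2 + 4*v + 3)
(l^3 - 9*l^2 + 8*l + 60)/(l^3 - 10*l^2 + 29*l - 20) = (l^2 - 4*l - 12)/(l^2 - 5*l + 4)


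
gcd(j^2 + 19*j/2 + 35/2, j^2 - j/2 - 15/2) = j + 5/2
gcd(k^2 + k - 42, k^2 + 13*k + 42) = k + 7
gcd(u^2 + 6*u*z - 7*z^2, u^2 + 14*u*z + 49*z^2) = u + 7*z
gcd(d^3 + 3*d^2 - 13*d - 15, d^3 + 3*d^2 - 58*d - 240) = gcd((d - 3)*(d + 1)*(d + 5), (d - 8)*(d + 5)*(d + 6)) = d + 5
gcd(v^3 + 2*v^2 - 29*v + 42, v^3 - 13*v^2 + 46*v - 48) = v^2 - 5*v + 6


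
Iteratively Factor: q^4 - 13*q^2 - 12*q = (q - 4)*(q^3 + 4*q^2 + 3*q) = (q - 4)*(q + 3)*(q^2 + q) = (q - 4)*(q + 1)*(q + 3)*(q)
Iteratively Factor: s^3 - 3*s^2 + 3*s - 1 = (s - 1)*(s^2 - 2*s + 1) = (s - 1)^2*(s - 1)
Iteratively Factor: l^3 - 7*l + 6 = (l + 3)*(l^2 - 3*l + 2) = (l - 2)*(l + 3)*(l - 1)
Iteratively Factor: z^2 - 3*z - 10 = (z - 5)*(z + 2)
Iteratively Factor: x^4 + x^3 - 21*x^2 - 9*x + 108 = (x + 3)*(x^3 - 2*x^2 - 15*x + 36) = (x - 3)*(x + 3)*(x^2 + x - 12) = (x - 3)^2*(x + 3)*(x + 4)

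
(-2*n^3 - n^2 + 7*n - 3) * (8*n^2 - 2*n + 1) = -16*n^5 - 4*n^4 + 56*n^3 - 39*n^2 + 13*n - 3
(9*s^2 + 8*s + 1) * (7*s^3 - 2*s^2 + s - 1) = 63*s^5 + 38*s^4 - 3*s^2 - 7*s - 1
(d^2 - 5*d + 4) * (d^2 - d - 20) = d^4 - 6*d^3 - 11*d^2 + 96*d - 80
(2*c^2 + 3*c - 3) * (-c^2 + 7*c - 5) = -2*c^4 + 11*c^3 + 14*c^2 - 36*c + 15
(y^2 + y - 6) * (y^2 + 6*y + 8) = y^4 + 7*y^3 + 8*y^2 - 28*y - 48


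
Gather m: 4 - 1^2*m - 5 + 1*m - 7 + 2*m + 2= 2*m - 6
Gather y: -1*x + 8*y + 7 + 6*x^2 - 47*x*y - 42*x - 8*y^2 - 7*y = 6*x^2 - 43*x - 8*y^2 + y*(1 - 47*x) + 7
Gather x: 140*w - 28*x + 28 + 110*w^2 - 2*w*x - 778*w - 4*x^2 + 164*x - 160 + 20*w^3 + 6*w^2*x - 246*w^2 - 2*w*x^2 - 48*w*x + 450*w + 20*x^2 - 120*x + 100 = 20*w^3 - 136*w^2 - 188*w + x^2*(16 - 2*w) + x*(6*w^2 - 50*w + 16) - 32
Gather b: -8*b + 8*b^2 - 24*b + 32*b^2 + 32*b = 40*b^2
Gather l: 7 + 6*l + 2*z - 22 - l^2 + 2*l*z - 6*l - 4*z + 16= -l^2 + 2*l*z - 2*z + 1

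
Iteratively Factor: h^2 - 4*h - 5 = (h + 1)*(h - 5)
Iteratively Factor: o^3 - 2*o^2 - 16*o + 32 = (o - 4)*(o^2 + 2*o - 8) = (o - 4)*(o + 4)*(o - 2)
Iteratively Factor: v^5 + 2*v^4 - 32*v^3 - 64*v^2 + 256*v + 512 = (v + 4)*(v^4 - 2*v^3 - 24*v^2 + 32*v + 128) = (v - 4)*(v + 4)*(v^3 + 2*v^2 - 16*v - 32) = (v - 4)*(v + 4)^2*(v^2 - 2*v - 8) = (v - 4)^2*(v + 4)^2*(v + 2)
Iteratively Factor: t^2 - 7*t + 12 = (t - 4)*(t - 3)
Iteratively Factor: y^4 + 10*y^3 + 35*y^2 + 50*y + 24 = (y + 4)*(y^3 + 6*y^2 + 11*y + 6) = (y + 3)*(y + 4)*(y^2 + 3*y + 2) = (y + 1)*(y + 3)*(y + 4)*(y + 2)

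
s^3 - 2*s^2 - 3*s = s*(s - 3)*(s + 1)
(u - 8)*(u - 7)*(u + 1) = u^3 - 14*u^2 + 41*u + 56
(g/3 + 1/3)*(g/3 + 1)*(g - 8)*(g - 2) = g^4/9 - 2*g^3/3 - 7*g^2/3 + 34*g/9 + 16/3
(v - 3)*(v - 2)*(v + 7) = v^3 + 2*v^2 - 29*v + 42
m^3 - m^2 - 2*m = m*(m - 2)*(m + 1)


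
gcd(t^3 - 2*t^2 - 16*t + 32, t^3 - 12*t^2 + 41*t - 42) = t - 2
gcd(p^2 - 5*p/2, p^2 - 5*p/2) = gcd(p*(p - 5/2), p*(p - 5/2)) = p^2 - 5*p/2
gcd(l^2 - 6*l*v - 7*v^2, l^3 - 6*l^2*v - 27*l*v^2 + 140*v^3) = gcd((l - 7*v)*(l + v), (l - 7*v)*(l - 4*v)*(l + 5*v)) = -l + 7*v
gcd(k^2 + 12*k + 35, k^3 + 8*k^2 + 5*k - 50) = k + 5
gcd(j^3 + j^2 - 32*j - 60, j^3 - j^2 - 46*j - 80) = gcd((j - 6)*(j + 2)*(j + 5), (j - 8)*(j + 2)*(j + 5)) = j^2 + 7*j + 10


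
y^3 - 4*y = y*(y - 2)*(y + 2)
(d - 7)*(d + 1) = d^2 - 6*d - 7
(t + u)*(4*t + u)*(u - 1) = 4*t^2*u - 4*t^2 + 5*t*u^2 - 5*t*u + u^3 - u^2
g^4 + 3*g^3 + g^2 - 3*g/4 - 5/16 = (g - 1/2)*(g + 1/2)^2*(g + 5/2)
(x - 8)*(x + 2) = x^2 - 6*x - 16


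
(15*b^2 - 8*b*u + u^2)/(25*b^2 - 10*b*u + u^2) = (-3*b + u)/(-5*b + u)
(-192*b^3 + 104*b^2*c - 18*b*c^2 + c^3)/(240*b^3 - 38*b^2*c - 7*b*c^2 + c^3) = (-24*b^2 + 10*b*c - c^2)/(30*b^2 - b*c - c^2)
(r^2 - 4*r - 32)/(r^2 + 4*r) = (r - 8)/r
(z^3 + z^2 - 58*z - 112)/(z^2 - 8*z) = z + 9 + 14/z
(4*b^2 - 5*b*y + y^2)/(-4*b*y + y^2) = (-b + y)/y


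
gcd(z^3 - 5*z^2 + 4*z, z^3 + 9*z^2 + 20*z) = z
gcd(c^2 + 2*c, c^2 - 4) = c + 2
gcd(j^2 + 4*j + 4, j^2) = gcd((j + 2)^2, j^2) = 1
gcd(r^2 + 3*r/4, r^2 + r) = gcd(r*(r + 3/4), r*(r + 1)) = r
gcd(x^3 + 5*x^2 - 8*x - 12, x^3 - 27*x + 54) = x + 6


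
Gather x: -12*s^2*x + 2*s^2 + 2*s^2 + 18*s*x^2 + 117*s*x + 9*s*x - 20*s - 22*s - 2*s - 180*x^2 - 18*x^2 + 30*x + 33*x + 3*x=4*s^2 - 44*s + x^2*(18*s - 198) + x*(-12*s^2 + 126*s + 66)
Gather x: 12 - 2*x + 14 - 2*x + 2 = 28 - 4*x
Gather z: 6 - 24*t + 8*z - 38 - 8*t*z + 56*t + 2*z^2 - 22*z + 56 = 32*t + 2*z^2 + z*(-8*t - 14) + 24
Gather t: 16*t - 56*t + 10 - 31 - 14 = -40*t - 35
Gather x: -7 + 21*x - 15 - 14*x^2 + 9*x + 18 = -14*x^2 + 30*x - 4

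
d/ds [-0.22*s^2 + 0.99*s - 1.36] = 0.99 - 0.44*s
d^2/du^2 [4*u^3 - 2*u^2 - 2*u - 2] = 24*u - 4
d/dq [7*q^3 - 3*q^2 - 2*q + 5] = 21*q^2 - 6*q - 2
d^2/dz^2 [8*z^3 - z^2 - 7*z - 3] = 48*z - 2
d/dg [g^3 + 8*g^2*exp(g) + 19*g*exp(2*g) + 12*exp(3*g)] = 8*g^2*exp(g) + 3*g^2 + 38*g*exp(2*g) + 16*g*exp(g) + 36*exp(3*g) + 19*exp(2*g)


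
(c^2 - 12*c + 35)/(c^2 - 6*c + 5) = (c - 7)/(c - 1)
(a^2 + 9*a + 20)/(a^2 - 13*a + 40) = (a^2 + 9*a + 20)/(a^2 - 13*a + 40)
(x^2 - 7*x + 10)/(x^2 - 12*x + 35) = (x - 2)/(x - 7)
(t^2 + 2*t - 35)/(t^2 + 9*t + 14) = (t - 5)/(t + 2)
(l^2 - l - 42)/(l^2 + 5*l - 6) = (l - 7)/(l - 1)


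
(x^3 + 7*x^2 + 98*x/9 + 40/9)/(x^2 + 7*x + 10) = (x^2 + 2*x + 8/9)/(x + 2)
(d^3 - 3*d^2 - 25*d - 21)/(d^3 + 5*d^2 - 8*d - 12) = (d^2 - 4*d - 21)/(d^2 + 4*d - 12)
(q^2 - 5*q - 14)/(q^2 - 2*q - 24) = (-q^2 + 5*q + 14)/(-q^2 + 2*q + 24)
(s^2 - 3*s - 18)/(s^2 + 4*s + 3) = (s - 6)/(s + 1)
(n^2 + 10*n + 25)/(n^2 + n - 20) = (n + 5)/(n - 4)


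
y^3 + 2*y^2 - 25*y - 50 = (y - 5)*(y + 2)*(y + 5)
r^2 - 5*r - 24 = (r - 8)*(r + 3)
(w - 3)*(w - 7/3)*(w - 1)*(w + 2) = w^4 - 13*w^3/3 - w^2/3 + 53*w/3 - 14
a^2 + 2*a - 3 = (a - 1)*(a + 3)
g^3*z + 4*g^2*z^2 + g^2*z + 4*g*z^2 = g*(g + 4*z)*(g*z + z)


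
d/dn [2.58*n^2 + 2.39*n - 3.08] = 5.16*n + 2.39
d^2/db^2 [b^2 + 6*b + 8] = 2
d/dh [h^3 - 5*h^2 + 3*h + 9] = 3*h^2 - 10*h + 3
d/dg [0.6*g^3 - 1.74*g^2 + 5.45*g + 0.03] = 1.8*g^2 - 3.48*g + 5.45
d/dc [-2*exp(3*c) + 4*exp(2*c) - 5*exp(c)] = (-6*exp(2*c) + 8*exp(c) - 5)*exp(c)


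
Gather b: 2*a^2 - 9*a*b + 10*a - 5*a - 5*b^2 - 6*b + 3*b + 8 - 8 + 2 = 2*a^2 + 5*a - 5*b^2 + b*(-9*a - 3) + 2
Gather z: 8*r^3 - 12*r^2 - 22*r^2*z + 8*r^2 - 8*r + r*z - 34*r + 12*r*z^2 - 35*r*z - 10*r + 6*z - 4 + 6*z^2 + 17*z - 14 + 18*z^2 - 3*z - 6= 8*r^3 - 4*r^2 - 52*r + z^2*(12*r + 24) + z*(-22*r^2 - 34*r + 20) - 24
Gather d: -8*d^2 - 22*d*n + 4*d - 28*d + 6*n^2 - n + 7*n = -8*d^2 + d*(-22*n - 24) + 6*n^2 + 6*n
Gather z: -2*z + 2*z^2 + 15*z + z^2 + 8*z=3*z^2 + 21*z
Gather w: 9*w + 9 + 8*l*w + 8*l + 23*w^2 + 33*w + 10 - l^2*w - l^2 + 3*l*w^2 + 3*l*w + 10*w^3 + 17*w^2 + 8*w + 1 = -l^2 + 8*l + 10*w^3 + w^2*(3*l + 40) + w*(-l^2 + 11*l + 50) + 20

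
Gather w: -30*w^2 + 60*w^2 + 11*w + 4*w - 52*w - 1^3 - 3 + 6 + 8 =30*w^2 - 37*w + 10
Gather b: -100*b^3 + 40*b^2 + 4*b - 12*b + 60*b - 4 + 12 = -100*b^3 + 40*b^2 + 52*b + 8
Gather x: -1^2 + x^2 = x^2 - 1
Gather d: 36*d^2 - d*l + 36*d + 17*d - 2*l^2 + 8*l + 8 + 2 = 36*d^2 + d*(53 - l) - 2*l^2 + 8*l + 10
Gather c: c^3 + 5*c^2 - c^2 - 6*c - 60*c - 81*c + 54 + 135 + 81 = c^3 + 4*c^2 - 147*c + 270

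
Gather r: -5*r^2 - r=-5*r^2 - r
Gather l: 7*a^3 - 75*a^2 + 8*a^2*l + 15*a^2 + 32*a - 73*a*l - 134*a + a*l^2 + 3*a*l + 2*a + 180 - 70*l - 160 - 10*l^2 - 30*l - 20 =7*a^3 - 60*a^2 - 100*a + l^2*(a - 10) + l*(8*a^2 - 70*a - 100)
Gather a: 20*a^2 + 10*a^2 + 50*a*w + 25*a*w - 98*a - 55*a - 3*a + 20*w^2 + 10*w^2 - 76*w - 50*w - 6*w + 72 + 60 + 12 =30*a^2 + a*(75*w - 156) + 30*w^2 - 132*w + 144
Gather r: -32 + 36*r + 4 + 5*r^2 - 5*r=5*r^2 + 31*r - 28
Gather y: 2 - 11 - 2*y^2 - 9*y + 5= -2*y^2 - 9*y - 4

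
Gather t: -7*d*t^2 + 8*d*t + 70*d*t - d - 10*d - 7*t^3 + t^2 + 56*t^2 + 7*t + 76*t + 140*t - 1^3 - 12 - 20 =-11*d - 7*t^3 + t^2*(57 - 7*d) + t*(78*d + 223) - 33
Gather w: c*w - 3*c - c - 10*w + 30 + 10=-4*c + w*(c - 10) + 40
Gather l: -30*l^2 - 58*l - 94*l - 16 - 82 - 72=-30*l^2 - 152*l - 170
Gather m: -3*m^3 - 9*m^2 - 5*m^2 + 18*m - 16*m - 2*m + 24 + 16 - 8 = -3*m^3 - 14*m^2 + 32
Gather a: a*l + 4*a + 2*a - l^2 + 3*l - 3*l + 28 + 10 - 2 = a*(l + 6) - l^2 + 36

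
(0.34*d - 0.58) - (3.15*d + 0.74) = -2.81*d - 1.32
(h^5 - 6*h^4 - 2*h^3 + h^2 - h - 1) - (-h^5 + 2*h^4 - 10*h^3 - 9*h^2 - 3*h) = 2*h^5 - 8*h^4 + 8*h^3 + 10*h^2 + 2*h - 1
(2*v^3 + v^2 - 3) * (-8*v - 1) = -16*v^4 - 10*v^3 - v^2 + 24*v + 3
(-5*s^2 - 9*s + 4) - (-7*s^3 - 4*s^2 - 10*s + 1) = 7*s^3 - s^2 + s + 3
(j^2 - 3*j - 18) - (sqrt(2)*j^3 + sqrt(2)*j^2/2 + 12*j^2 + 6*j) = -sqrt(2)*j^3 - 11*j^2 - sqrt(2)*j^2/2 - 9*j - 18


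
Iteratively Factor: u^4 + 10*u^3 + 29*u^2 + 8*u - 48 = (u + 4)*(u^3 + 6*u^2 + 5*u - 12) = (u + 4)^2*(u^2 + 2*u - 3) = (u + 3)*(u + 4)^2*(u - 1)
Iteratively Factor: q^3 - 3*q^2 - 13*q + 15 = (q + 3)*(q^2 - 6*q + 5) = (q - 1)*(q + 3)*(q - 5)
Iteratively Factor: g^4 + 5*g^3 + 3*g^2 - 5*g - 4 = (g - 1)*(g^3 + 6*g^2 + 9*g + 4) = (g - 1)*(g + 1)*(g^2 + 5*g + 4) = (g - 1)*(g + 1)*(g + 4)*(g + 1)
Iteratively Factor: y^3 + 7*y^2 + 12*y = (y + 4)*(y^2 + 3*y) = (y + 3)*(y + 4)*(y)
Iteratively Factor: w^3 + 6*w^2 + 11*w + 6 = (w + 1)*(w^2 + 5*w + 6) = (w + 1)*(w + 3)*(w + 2)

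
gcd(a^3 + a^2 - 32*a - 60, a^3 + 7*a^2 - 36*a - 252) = a - 6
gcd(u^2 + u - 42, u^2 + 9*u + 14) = u + 7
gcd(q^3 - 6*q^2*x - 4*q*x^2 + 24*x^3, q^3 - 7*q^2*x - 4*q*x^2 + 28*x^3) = -q^2 + 4*x^2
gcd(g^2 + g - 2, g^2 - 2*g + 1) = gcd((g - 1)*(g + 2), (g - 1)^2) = g - 1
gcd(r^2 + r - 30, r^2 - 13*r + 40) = r - 5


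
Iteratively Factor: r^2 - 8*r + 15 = (r - 5)*(r - 3)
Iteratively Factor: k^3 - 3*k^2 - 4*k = (k)*(k^2 - 3*k - 4) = k*(k + 1)*(k - 4)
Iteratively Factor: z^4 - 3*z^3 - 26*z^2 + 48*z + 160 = (z - 5)*(z^3 + 2*z^2 - 16*z - 32) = (z - 5)*(z + 4)*(z^2 - 2*z - 8) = (z - 5)*(z - 4)*(z + 4)*(z + 2)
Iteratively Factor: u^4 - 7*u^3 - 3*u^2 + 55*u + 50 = (u + 2)*(u^3 - 9*u^2 + 15*u + 25) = (u - 5)*(u + 2)*(u^2 - 4*u - 5) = (u - 5)*(u + 1)*(u + 2)*(u - 5)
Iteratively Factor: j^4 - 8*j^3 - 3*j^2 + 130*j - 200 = (j - 5)*(j^3 - 3*j^2 - 18*j + 40) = (j - 5)*(j - 2)*(j^2 - j - 20) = (j - 5)^2*(j - 2)*(j + 4)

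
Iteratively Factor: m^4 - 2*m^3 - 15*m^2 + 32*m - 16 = (m - 1)*(m^3 - m^2 - 16*m + 16) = (m - 4)*(m - 1)*(m^2 + 3*m - 4) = (m - 4)*(m - 1)*(m + 4)*(m - 1)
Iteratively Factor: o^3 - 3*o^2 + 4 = (o - 2)*(o^2 - o - 2) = (o - 2)^2*(o + 1)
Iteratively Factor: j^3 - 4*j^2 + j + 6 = (j + 1)*(j^2 - 5*j + 6) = (j - 3)*(j + 1)*(j - 2)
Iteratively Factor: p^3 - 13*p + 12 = (p - 3)*(p^2 + 3*p - 4) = (p - 3)*(p + 4)*(p - 1)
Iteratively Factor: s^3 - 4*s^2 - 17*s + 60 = (s + 4)*(s^2 - 8*s + 15) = (s - 3)*(s + 4)*(s - 5)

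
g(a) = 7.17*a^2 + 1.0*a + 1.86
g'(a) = 14.34*a + 1.0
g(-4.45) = 139.39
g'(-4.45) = -62.81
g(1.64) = 22.78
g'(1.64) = 24.52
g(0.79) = 7.12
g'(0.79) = 12.33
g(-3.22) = 72.98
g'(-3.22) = -45.17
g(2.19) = 38.44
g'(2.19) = 32.40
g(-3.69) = 95.80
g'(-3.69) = -51.91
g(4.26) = 136.24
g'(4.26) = 62.09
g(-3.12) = 68.54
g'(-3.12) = -43.74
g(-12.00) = 1022.34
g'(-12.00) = -171.08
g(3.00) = 69.39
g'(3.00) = 44.02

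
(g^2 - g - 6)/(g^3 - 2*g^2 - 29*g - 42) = (g - 3)/(g^2 - 4*g - 21)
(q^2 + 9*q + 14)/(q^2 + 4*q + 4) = (q + 7)/(q + 2)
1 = 1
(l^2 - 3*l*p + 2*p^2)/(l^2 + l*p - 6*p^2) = (l - p)/(l + 3*p)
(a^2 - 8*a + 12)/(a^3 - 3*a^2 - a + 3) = (a^2 - 8*a + 12)/(a^3 - 3*a^2 - a + 3)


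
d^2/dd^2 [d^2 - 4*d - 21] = 2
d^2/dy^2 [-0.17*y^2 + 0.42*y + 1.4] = -0.340000000000000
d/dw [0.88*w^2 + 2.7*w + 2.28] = 1.76*w + 2.7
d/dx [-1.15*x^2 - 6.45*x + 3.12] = -2.3*x - 6.45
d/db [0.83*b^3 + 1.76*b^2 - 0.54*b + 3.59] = 2.49*b^2 + 3.52*b - 0.54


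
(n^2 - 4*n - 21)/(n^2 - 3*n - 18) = (n - 7)/(n - 6)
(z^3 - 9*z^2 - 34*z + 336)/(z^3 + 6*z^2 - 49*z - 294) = (z - 8)/(z + 7)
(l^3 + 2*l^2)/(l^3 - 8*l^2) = (l + 2)/(l - 8)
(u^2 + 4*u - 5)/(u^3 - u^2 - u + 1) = (u + 5)/(u^2 - 1)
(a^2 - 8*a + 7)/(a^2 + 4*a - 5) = (a - 7)/(a + 5)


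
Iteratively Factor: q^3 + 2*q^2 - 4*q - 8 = (q + 2)*(q^2 - 4) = (q + 2)^2*(q - 2)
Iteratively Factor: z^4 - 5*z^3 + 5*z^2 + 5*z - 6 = (z + 1)*(z^3 - 6*z^2 + 11*z - 6) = (z - 3)*(z + 1)*(z^2 - 3*z + 2) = (z - 3)*(z - 1)*(z + 1)*(z - 2)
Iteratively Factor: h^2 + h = (h)*(h + 1)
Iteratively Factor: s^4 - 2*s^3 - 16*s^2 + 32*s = (s)*(s^3 - 2*s^2 - 16*s + 32) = s*(s - 2)*(s^2 - 16) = s*(s - 2)*(s + 4)*(s - 4)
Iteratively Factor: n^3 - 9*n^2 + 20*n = (n - 4)*(n^2 - 5*n) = (n - 5)*(n - 4)*(n)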